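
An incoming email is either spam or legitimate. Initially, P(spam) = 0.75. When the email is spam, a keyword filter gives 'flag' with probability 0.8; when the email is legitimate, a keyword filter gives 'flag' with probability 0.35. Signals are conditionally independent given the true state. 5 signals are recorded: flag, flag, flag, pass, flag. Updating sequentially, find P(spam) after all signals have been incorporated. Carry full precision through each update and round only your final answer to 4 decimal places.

After 'flag': P(spam) = 0.8·0.7500 / (0.8·0.7500 + 0.35·0.2500) ≈ 0.8727
After 'flag': P(spam) = 0.8·0.8727 / (0.8·0.8727 + 0.35·0.1273) ≈ 0.9400
After 'flag': P(spam) = 0.8·0.9400 / (0.8·0.9400 + 0.35·0.0600) ≈ 0.9728
After 'pass': P(spam) = 0.2·0.9728 / (0.2·0.9728 + 0.65·0.0272) ≈ 0.9168
After 'flag': P(spam) = 0.8·0.9168 / (0.8·0.9168 + 0.35·0.0832) ≈ 0.9618

0.9618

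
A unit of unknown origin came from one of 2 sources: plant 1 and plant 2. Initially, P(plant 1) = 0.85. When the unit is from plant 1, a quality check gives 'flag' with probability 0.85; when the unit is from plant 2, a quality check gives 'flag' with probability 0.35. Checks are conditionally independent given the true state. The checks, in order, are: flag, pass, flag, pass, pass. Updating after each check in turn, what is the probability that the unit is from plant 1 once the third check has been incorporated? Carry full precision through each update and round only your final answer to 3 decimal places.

After 'flag': P(plant 1) = 0.85·0.8500 / (0.85·0.8500 + 0.35·0.1500) ≈ 0.9323
After 'pass': P(plant 1) = 0.15·0.9323 / (0.15·0.9323 + 0.65·0.0677) ≈ 0.7605
After 'flag': P(plant 1) = 0.85·0.7605 / (0.85·0.7605 + 0.35·0.2395) ≈ 0.8852

0.885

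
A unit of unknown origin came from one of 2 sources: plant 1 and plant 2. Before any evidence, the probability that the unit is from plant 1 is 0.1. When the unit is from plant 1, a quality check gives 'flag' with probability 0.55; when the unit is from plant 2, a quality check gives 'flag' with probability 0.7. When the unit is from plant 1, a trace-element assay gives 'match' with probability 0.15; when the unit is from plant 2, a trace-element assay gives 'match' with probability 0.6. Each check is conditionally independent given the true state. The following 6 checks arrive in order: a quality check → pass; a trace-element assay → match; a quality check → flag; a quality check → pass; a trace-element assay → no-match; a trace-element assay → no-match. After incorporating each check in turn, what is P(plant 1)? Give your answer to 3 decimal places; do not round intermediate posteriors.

After a quality check='pass': P(plant 1) = 0.45·0.1000 / (0.45·0.1000 + 0.3·0.9000) ≈ 0.1429
After a trace-element assay='match': P(plant 1) = 0.15·0.1429 / (0.15·0.1429 + 0.6·0.8571) ≈ 0.0400
After a quality check='flag': P(plant 1) = 0.55·0.0400 / (0.55·0.0400 + 0.7·0.9600) ≈ 0.0317
After a quality check='pass': P(plant 1) = 0.45·0.0317 / (0.45·0.0317 + 0.3·0.9683) ≈ 0.0468
After a trace-element assay='no-match': P(plant 1) = 0.85·0.0468 / (0.85·0.0468 + 0.4·0.9532) ≈ 0.0945
After a trace-element assay='no-match': P(plant 1) = 0.85·0.0945 / (0.85·0.0945 + 0.4·0.9055) ≈ 0.1815

0.182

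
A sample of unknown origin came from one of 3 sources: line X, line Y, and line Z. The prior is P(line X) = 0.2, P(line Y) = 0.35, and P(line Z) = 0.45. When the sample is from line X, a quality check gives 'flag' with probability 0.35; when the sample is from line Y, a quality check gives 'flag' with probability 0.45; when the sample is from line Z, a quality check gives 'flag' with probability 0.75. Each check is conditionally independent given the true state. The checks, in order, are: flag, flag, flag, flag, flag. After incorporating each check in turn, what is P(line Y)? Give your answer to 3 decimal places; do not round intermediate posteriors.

0.057

After 'flag': normaliser = 0.35·0.2000 + 0.45·0.3500 + 0.75·0.4500; P(line X) ≈ 0.1239, P(line Y) ≈ 0.2788, P(line Z) ≈ 0.5973
After 'flag': normaliser = 0.35·0.1239 + 0.45·0.2788 + 0.75·0.5973; P(line X) ≈ 0.0703, P(line Y) ≈ 0.2034, P(line Z) ≈ 0.7263
After 'flag': normaliser = 0.35·0.0703 + 0.45·0.2034 + 0.75·0.7263; P(line X) ≈ 0.0372, P(line Y) ≈ 0.1385, P(line Z) ≈ 0.8243
After 'flag': normaliser = 0.35·0.0372 + 0.45·0.1385 + 0.75·0.8243; P(line X) ≈ 0.0188, P(line Y) ≈ 0.0898, P(line Z) ≈ 0.8914
After 'flag': normaliser = 0.35·0.0188 + 0.45·0.0898 + 0.75·0.8914; P(line X) ≈ 0.0092, P(line Y) ≈ 0.0565, P(line Z) ≈ 0.9343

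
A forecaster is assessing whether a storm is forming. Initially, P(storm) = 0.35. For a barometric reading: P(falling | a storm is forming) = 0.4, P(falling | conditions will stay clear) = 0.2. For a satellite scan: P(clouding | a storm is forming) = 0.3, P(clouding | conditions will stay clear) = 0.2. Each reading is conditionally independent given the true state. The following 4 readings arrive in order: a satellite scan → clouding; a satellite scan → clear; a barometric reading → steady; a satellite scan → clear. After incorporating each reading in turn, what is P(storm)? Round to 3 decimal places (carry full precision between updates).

After a satellite scan='clouding': P(storm) = 0.3·0.3500 / (0.3·0.3500 + 0.2·0.6500) ≈ 0.4468
After a satellite scan='clear': P(storm) = 0.7·0.4468 / (0.7·0.4468 + 0.8·0.5532) ≈ 0.4141
After a barometric reading='steady': P(storm) = 0.6·0.4141 / (0.6·0.4141 + 0.8·0.5859) ≈ 0.3464
After a satellite scan='clear': P(storm) = 0.7·0.3464 / (0.7·0.3464 + 0.8·0.6536) ≈ 0.3168

0.317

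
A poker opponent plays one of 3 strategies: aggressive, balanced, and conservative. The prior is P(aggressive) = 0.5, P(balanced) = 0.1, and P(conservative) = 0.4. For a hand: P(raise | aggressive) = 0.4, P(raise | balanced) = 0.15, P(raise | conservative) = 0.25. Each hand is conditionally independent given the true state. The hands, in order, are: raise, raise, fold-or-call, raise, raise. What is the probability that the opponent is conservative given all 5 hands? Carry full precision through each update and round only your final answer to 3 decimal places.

0.132

Each posterior becomes the prior for the next update.
After 'raise': normaliser = 0.4·0.5000 + 0.15·0.1000 + 0.25·0.4000; P(aggressive) ≈ 0.6349, P(balanced) ≈ 0.0476, P(conservative) ≈ 0.3175
After 'raise': normaliser = 0.4·0.6349 + 0.15·0.0476 + 0.25·0.3175; P(aggressive) ≈ 0.7459, P(balanced) ≈ 0.0210, P(conservative) ≈ 0.2331
After 'fold-or-call': normaliser = 0.6·0.7459 + 0.85·0.0210 + 0.75·0.2331; P(aggressive) ≈ 0.6991, P(balanced) ≈ 0.0279, P(conservative) ≈ 0.2731
After 'raise': normaliser = 0.4·0.6991 + 0.15·0.0279 + 0.25·0.2731; P(aggressive) ≈ 0.7942, P(balanced) ≈ 0.0119, P(conservative) ≈ 0.1939
After 'raise': normaliser = 0.4·0.7942 + 0.15·0.0119 + 0.25·0.1939; P(aggressive) ≈ 0.8634, P(balanced) ≈ 0.0048, P(conservative) ≈ 0.1317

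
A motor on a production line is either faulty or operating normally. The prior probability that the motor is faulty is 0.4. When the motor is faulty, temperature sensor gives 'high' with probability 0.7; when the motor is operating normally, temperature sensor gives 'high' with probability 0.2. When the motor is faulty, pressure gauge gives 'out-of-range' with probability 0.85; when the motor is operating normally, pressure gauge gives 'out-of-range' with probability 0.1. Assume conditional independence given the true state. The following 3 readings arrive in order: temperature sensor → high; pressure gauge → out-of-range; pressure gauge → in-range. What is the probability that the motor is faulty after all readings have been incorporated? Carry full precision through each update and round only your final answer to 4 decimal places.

After temperature sensor='high': P(faulty) = 0.7·0.4000 / (0.7·0.4000 + 0.2·0.6000) ≈ 0.7000
After pressure gauge='out-of-range': P(faulty) = 0.85·0.7000 / (0.85·0.7000 + 0.1·0.3000) ≈ 0.9520
After pressure gauge='in-range': P(faulty) = 0.15·0.9520 / (0.15·0.9520 + 0.9·0.0480) ≈ 0.7677

0.7677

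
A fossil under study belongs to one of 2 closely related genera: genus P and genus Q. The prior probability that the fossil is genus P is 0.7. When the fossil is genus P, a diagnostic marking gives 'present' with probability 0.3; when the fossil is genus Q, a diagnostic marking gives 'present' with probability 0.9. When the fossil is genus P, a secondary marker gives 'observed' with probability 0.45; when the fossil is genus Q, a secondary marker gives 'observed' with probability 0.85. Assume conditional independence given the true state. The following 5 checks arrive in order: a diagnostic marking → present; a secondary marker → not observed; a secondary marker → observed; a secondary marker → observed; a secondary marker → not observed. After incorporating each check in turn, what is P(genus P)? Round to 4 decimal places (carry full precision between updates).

After a diagnostic marking='present': P(genus P) = 0.3·0.7000 / (0.3·0.7000 + 0.9·0.3000) ≈ 0.4375
After a secondary marker='not observed': P(genus P) = 0.55·0.4375 / (0.55·0.4375 + 0.15·0.5625) ≈ 0.7404
After a secondary marker='observed': P(genus P) = 0.45·0.7404 / (0.45·0.7404 + 0.85·0.2596) ≈ 0.6016
After a secondary marker='observed': P(genus P) = 0.45·0.6016 / (0.45·0.6016 + 0.85·0.3984) ≈ 0.4442
After a secondary marker='not observed': P(genus P) = 0.55·0.4442 / (0.55·0.4442 + 0.15·0.5558) ≈ 0.7456

0.7456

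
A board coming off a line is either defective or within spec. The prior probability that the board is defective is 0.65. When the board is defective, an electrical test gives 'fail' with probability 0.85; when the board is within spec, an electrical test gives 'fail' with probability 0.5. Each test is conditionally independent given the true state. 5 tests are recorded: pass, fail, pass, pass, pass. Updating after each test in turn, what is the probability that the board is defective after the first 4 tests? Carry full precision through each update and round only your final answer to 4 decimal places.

0.0785

After 'pass': P(defective) = 0.15·0.6500 / (0.15·0.6500 + 0.5·0.3500) ≈ 0.3578
After 'fail': P(defective) = 0.85·0.3578 / (0.85·0.3578 + 0.5·0.6422) ≈ 0.4864
After 'pass': P(defective) = 0.15·0.4864 / (0.15·0.4864 + 0.5·0.5136) ≈ 0.2213
After 'pass': P(defective) = 0.15·0.2213 / (0.15·0.2213 + 0.5·0.7787) ≈ 0.0785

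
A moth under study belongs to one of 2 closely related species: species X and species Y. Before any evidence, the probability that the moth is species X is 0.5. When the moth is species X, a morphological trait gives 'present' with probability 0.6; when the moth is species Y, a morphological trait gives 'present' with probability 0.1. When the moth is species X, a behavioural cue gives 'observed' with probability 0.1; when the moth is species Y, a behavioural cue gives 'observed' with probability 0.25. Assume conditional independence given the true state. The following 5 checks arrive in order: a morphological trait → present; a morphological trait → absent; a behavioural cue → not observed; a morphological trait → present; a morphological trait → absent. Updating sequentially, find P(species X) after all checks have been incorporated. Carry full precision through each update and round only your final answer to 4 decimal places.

After a morphological trait='present': P(species X) = 0.6·0.5000 / (0.6·0.5000 + 0.1·0.5000) ≈ 0.8571
After a morphological trait='absent': P(species X) = 0.4·0.8571 / (0.4·0.8571 + 0.9·0.1429) ≈ 0.7273
After a behavioural cue='not observed': P(species X) = 0.9·0.7273 / (0.9·0.7273 + 0.75·0.2727) ≈ 0.7619
After a morphological trait='present': P(species X) = 0.6·0.7619 / (0.6·0.7619 + 0.1·0.2381) ≈ 0.9505
After a morphological trait='absent': P(species X) = 0.4·0.9505 / (0.4·0.9505 + 0.9·0.0495) ≈ 0.8951

0.8951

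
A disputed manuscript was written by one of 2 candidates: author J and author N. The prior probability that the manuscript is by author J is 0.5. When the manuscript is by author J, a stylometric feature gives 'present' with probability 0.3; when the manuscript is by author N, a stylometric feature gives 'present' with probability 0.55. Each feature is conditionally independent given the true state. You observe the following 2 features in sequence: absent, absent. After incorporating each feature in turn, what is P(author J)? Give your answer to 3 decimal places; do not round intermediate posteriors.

0.708

Each posterior becomes the prior for the next update.
After 'absent': P(author J) = 0.7·0.5000 / (0.7·0.5000 + 0.45·0.5000) ≈ 0.6087
After 'absent': P(author J) = 0.7·0.6087 / (0.7·0.6087 + 0.45·0.3913) ≈ 0.7076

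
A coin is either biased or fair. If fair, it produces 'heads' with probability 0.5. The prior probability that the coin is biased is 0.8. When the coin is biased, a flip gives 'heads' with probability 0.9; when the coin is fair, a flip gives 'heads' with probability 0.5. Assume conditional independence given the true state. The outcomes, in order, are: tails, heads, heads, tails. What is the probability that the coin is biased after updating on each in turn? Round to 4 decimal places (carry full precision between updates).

0.3414

After 'tails': P(biased) = 0.1·0.8000 / (0.1·0.8000 + 0.5·0.2000) ≈ 0.4444
After 'heads': P(biased) = 0.9·0.4444 / (0.9·0.4444 + 0.5·0.5556) ≈ 0.5902
After 'heads': P(biased) = 0.9·0.5902 / (0.9·0.5902 + 0.5·0.4098) ≈ 0.7216
After 'tails': P(biased) = 0.1·0.7216 / (0.1·0.7216 + 0.5·0.2784) ≈ 0.3414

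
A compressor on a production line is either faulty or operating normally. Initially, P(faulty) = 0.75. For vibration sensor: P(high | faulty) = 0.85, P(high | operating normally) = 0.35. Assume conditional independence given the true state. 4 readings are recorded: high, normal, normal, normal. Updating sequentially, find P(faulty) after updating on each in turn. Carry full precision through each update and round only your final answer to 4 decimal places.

0.0822

Apply Bayes' rule sequentially, carrying P(faulty) forward.
After 'high': P(faulty) = 0.85·0.7500 / (0.85·0.7500 + 0.35·0.2500) ≈ 0.8793
After 'normal': P(faulty) = 0.15·0.8793 / (0.15·0.8793 + 0.65·0.1207) ≈ 0.6270
After 'normal': P(faulty) = 0.15·0.6270 / (0.15·0.6270 + 0.65·0.3730) ≈ 0.2795
After 'normal': P(faulty) = 0.15·0.2795 / (0.15·0.2795 + 0.65·0.7205) ≈ 0.0822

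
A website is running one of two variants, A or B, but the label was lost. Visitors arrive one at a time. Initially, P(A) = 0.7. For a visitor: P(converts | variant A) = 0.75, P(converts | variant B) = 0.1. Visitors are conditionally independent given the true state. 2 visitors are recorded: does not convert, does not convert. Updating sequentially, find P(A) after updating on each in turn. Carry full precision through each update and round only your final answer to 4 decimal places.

0.1526

After 'does not convert': P(A) = 0.25·0.7000 / (0.25·0.7000 + 0.9·0.3000) ≈ 0.3933
After 'does not convert': P(A) = 0.25·0.3933 / (0.25·0.3933 + 0.9·0.6067) ≈ 0.1526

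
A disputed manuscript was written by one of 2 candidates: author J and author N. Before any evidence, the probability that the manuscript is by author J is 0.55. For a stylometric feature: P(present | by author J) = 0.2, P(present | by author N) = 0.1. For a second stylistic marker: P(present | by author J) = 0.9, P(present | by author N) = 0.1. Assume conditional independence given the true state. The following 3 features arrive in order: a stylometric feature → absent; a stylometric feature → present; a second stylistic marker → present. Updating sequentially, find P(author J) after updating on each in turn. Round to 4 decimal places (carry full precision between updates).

Each posterior becomes the prior for the next update.
After a stylometric feature='absent': P(author J) = 0.8·0.5500 / (0.8·0.5500 + 0.9·0.4500) ≈ 0.5207
After a stylometric feature='present': P(author J) = 0.2·0.5207 / (0.2·0.5207 + 0.1·0.4793) ≈ 0.6848
After a second stylistic marker='present': P(author J) = 0.9·0.6848 / (0.9·0.6848 + 0.1·0.3152) ≈ 0.9514

0.9514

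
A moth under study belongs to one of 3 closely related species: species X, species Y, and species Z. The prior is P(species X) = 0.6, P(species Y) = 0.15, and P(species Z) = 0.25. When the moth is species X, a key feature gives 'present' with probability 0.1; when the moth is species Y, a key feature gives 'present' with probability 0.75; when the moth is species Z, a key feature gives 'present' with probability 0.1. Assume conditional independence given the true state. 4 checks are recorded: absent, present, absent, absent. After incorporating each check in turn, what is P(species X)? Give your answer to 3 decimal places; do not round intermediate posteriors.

0.686

Each posterior becomes the prior for the next update.
After 'absent': normaliser = 0.9·0.6000 + 0.25·0.1500 + 0.9·0.2500; P(species X) ≈ 0.6729, P(species Y) ≈ 0.0467, P(species Z) ≈ 0.2804
After 'present': normaliser = 0.1·0.6729 + 0.75·0.0467 + 0.1·0.2804; P(species X) ≈ 0.5161, P(species Y) ≈ 0.2688, P(species Z) ≈ 0.2151
After 'absent': normaliser = 0.9·0.5161 + 0.25·0.2688 + 0.9·0.2151; P(species X) ≈ 0.6405, P(species Y) ≈ 0.0927, P(species Z) ≈ 0.2669
After 'absent': normaliser = 0.9·0.6405 + 0.25·0.0927 + 0.9·0.2669; P(species X) ≈ 0.6864, P(species Y) ≈ 0.0276, P(species Z) ≈ 0.2860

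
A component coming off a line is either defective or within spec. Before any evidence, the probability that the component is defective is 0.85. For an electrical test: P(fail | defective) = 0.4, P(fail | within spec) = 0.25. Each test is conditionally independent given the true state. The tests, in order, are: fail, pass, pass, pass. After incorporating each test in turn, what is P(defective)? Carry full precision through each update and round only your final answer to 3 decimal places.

0.823

After 'fail': P(defective) = 0.4·0.8500 / (0.4·0.8500 + 0.25·0.1500) ≈ 0.9007
After 'pass': P(defective) = 0.6·0.9007 / (0.6·0.9007 + 0.75·0.0993) ≈ 0.8788
After 'pass': P(defective) = 0.6·0.8788 / (0.6·0.8788 + 0.75·0.1212) ≈ 0.8530
After 'pass': P(defective) = 0.6·0.8530 / (0.6·0.8530 + 0.75·0.1470) ≈ 0.8228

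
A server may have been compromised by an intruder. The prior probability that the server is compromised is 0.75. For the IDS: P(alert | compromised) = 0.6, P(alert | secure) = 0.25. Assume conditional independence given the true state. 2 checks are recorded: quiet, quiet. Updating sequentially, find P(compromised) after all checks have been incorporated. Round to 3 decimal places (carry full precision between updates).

0.460

After 'quiet': P(compromised) = 0.4·0.7500 / (0.4·0.7500 + 0.75·0.2500) ≈ 0.6154
After 'quiet': P(compromised) = 0.4·0.6154 / (0.4·0.6154 + 0.75·0.3846) ≈ 0.4604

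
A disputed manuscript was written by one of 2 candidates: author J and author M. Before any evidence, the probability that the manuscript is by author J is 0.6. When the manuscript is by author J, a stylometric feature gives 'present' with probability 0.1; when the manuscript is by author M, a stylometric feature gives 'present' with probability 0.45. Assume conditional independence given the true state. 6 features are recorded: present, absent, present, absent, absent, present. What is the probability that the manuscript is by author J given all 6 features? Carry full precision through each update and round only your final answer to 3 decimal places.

After 'present': P(author J) = 0.1·0.6000 / (0.1·0.6000 + 0.45·0.4000) ≈ 0.2500
After 'absent': P(author J) = 0.9·0.2500 / (0.9·0.2500 + 0.55·0.7500) ≈ 0.3529
After 'present': P(author J) = 0.1·0.3529 / (0.1·0.3529 + 0.45·0.6471) ≈ 0.1081
After 'absent': P(author J) = 0.9·0.1081 / (0.9·0.1081 + 0.55·0.8919) ≈ 0.1655
After 'absent': P(author J) = 0.9·0.1655 / (0.9·0.1655 + 0.55·0.8345) ≈ 0.2450
After 'present': P(author J) = 0.1·0.2450 / (0.1·0.2450 + 0.45·0.7550) ≈ 0.0673

0.067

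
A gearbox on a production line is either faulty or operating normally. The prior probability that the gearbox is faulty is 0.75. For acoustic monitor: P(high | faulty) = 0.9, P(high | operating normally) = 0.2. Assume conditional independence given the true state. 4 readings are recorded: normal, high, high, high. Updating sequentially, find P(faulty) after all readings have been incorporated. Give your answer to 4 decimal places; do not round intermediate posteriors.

0.9716

After 'normal': P(faulty) = 0.1·0.7500 / (0.1·0.7500 + 0.8·0.2500) ≈ 0.2727
After 'high': P(faulty) = 0.9·0.2727 / (0.9·0.2727 + 0.2·0.7273) ≈ 0.6279
After 'high': P(faulty) = 0.9·0.6279 / (0.9·0.6279 + 0.2·0.3721) ≈ 0.8836
After 'high': P(faulty) = 0.9·0.8836 / (0.9·0.8836 + 0.2·0.1164) ≈ 0.9716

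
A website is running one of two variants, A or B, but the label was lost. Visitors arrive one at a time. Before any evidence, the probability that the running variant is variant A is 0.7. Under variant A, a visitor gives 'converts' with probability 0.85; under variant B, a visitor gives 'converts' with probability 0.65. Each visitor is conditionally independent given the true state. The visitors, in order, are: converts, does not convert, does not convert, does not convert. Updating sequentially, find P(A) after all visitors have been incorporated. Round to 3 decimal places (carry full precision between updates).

Apply Bayes' rule sequentially, carrying P(A) forward.
After 'converts': P(A) = 0.85·0.7000 / (0.85·0.7000 + 0.65·0.3000) ≈ 0.7532
After 'does not convert': P(A) = 0.15·0.7532 / (0.15·0.7532 + 0.35·0.2468) ≈ 0.5667
After 'does not convert': P(A) = 0.15·0.5667 / (0.15·0.5667 + 0.35·0.4333) ≈ 0.3592
After 'does not convert': P(A) = 0.15·0.3592 / (0.15·0.3592 + 0.35·0.6408) ≈ 0.1937

0.194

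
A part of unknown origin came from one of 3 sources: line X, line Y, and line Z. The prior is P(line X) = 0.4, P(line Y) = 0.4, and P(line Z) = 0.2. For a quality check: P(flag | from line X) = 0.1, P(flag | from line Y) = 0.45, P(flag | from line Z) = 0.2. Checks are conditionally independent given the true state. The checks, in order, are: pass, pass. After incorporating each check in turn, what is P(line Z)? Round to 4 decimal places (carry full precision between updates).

After 'pass': normaliser = 0.9·0.4000 + 0.55·0.4000 + 0.8·0.2000; P(line X) ≈ 0.4865, P(line Y) ≈ 0.2973, P(line Z) ≈ 0.2162
After 'pass': normaliser = 0.9·0.4865 + 0.55·0.2973 + 0.8·0.2162; P(line X) ≈ 0.5654, P(line Y) ≈ 0.2112, P(line Z) ≈ 0.2234

0.2234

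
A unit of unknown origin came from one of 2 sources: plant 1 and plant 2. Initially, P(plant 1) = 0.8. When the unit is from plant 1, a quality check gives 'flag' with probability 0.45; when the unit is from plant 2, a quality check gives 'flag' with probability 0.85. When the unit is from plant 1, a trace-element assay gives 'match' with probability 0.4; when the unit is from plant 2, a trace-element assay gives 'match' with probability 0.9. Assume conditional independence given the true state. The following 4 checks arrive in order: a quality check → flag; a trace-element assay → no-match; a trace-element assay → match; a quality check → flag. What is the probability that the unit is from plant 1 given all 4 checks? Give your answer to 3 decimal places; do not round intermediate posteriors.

Each posterior becomes the prior for the next update.
After a quality check='flag': P(plant 1) = 0.45·0.8000 / (0.45·0.8000 + 0.85·0.2000) ≈ 0.6792
After a trace-element assay='no-match': P(plant 1) = 0.6·0.6792 / (0.6·0.6792 + 0.1·0.3208) ≈ 0.9270
After a trace-element assay='match': P(plant 1) = 0.4·0.9270 / (0.4·0.9270 + 0.9·0.0730) ≈ 0.8496
After a quality check='flag': P(plant 1) = 0.45·0.8496 / (0.45·0.8496 + 0.85·0.1504) ≈ 0.7493

0.749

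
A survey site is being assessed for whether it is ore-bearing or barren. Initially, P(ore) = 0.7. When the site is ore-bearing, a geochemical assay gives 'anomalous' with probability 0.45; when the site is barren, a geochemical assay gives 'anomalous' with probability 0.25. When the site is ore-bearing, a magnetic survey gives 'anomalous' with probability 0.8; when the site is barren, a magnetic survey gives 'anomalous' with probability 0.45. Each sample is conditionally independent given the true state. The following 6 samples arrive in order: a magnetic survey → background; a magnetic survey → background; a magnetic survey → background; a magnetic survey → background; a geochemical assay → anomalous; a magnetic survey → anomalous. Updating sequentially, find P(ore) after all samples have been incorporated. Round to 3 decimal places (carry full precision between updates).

0.115

After a magnetic survey='background': P(ore) = 0.2·0.7000 / (0.2·0.7000 + 0.55·0.3000) ≈ 0.4590
After a magnetic survey='background': P(ore) = 0.2·0.4590 / (0.2·0.4590 + 0.55·0.5410) ≈ 0.2358
After a magnetic survey='background': P(ore) = 0.2·0.2358 / (0.2·0.2358 + 0.55·0.7642) ≈ 0.1009
After a magnetic survey='background': P(ore) = 0.2·0.1009 / (0.2·0.1009 + 0.55·0.8991) ≈ 0.0392
After a geochemical assay='anomalous': P(ore) = 0.45·0.0392 / (0.45·0.0392 + 0.25·0.9608) ≈ 0.0684
After a magnetic survey='anomalous': P(ore) = 0.8·0.0684 / (0.8·0.0684 + 0.45·0.9316) ≈ 0.1155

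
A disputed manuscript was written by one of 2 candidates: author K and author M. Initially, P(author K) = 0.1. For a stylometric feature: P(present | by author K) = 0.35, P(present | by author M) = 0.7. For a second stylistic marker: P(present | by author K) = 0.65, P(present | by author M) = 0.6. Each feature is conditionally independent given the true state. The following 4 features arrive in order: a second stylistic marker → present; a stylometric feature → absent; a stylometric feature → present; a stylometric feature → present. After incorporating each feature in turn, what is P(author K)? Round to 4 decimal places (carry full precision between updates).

After a second stylistic marker='present': P(author K) = 0.65·0.1000 / (0.65·0.1000 + 0.6·0.9000) ≈ 0.1074
After a stylometric feature='absent': P(author K) = 0.65·0.1074 / (0.65·0.1074 + 0.3·0.8926) ≈ 0.2069
After a stylometric feature='present': P(author K) = 0.35·0.2069 / (0.35·0.2069 + 0.7·0.7931) ≈ 0.1154
After a stylometric feature='present': P(author K) = 0.35·0.1154 / (0.35·0.1154 + 0.7·0.8846) ≈ 0.0612

0.0612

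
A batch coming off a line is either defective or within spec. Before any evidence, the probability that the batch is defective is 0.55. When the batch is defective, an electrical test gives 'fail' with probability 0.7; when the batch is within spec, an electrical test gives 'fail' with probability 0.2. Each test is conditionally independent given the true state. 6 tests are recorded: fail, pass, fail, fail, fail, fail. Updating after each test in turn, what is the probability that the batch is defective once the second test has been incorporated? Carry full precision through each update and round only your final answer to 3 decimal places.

After 'fail': P(defective) = 0.7·0.5500 / (0.7·0.5500 + 0.2·0.4500) ≈ 0.8105
After 'pass': P(defective) = 0.3·0.8105 / (0.3·0.8105 + 0.8·0.1895) ≈ 0.6160

0.616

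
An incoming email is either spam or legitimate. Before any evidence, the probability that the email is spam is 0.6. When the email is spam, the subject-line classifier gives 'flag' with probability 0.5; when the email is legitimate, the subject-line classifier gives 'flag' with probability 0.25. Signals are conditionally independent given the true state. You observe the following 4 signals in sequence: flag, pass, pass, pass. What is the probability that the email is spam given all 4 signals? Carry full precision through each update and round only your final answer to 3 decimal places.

0.471

Apply Bayes' rule sequentially, carrying P(spam) forward.
After 'flag': P(spam) = 0.5·0.6000 / (0.5·0.6000 + 0.25·0.4000) ≈ 0.7500
After 'pass': P(spam) = 0.5·0.7500 / (0.5·0.7500 + 0.75·0.2500) ≈ 0.6667
After 'pass': P(spam) = 0.5·0.6667 / (0.5·0.6667 + 0.75·0.3333) ≈ 0.5714
After 'pass': P(spam) = 0.5·0.5714 / (0.5·0.5714 + 0.75·0.4286) ≈ 0.4706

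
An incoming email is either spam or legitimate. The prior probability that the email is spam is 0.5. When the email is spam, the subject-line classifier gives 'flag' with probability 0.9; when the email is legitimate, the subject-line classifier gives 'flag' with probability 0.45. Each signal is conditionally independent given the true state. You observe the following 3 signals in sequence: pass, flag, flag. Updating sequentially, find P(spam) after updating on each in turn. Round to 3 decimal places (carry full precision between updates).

0.421

Each posterior becomes the prior for the next update.
After 'pass': P(spam) = 0.1·0.5000 / (0.1·0.5000 + 0.55·0.5000) ≈ 0.1538
After 'flag': P(spam) = 0.9·0.1538 / (0.9·0.1538 + 0.45·0.8462) ≈ 0.2667
After 'flag': P(spam) = 0.9·0.2667 / (0.9·0.2667 + 0.45·0.7333) ≈ 0.4211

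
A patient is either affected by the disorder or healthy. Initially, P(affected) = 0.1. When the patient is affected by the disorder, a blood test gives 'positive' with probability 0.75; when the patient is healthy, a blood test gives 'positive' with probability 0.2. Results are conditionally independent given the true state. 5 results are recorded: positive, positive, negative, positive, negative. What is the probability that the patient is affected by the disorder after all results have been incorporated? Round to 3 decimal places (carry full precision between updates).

0.364

After 'positive': P(affected) = 0.75·0.1000 / (0.75·0.1000 + 0.2·0.9000) ≈ 0.2941
After 'positive': P(affected) = 0.75·0.2941 / (0.75·0.2941 + 0.2·0.7059) ≈ 0.6098
After 'negative': P(affected) = 0.25·0.6098 / (0.25·0.6098 + 0.8·0.3902) ≈ 0.3281
After 'positive': P(affected) = 0.75·0.3281 / (0.75·0.3281 + 0.2·0.6719) ≈ 0.6468
After 'negative': P(affected) = 0.25·0.6468 / (0.25·0.6468 + 0.8·0.3532) ≈ 0.3640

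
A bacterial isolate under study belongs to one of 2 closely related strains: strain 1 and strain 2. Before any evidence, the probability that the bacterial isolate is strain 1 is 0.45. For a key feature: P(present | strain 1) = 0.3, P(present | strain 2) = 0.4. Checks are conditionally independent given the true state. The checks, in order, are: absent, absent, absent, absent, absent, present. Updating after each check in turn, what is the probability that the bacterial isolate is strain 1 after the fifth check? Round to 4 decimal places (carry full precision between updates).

After 'absent': P(strain 1) = 0.7·0.4500 / (0.7·0.4500 + 0.6·0.5500) ≈ 0.4884
After 'absent': P(strain 1) = 0.7·0.4884 / (0.7·0.4884 + 0.6·0.5116) ≈ 0.5269
After 'absent': P(strain 1) = 0.7·0.5269 / (0.7·0.5269 + 0.6·0.4731) ≈ 0.5651
After 'absent': P(strain 1) = 0.7·0.5651 / (0.7·0.5651 + 0.6·0.4349) ≈ 0.6025
After 'absent': P(strain 1) = 0.7·0.6025 / (0.7·0.6025 + 0.6·0.3975) ≈ 0.6388

0.6388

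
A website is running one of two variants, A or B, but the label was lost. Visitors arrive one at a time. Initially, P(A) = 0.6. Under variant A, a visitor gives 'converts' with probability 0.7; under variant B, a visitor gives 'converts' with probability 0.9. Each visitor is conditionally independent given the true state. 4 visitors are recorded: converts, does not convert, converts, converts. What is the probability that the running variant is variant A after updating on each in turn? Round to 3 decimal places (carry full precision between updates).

0.679

Each posterior becomes the prior for the next update.
After 'converts': P(A) = 0.7·0.6000 / (0.7·0.6000 + 0.9·0.4000) ≈ 0.5385
After 'does not convert': P(A) = 0.3·0.5385 / (0.3·0.5385 + 0.1·0.4615) ≈ 0.7778
After 'converts': P(A) = 0.7·0.7778 / (0.7·0.7778 + 0.9·0.2222) ≈ 0.7313
After 'converts': P(A) = 0.7·0.7313 / (0.7·0.7313 + 0.9·0.2687) ≈ 0.6792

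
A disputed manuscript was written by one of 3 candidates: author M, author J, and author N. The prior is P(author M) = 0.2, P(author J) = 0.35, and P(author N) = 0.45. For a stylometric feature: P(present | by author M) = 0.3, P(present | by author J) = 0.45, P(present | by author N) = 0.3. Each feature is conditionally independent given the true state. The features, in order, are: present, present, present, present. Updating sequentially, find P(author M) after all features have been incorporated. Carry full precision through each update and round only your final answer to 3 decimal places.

Apply Bayes' rule sequentially, carrying P(author M) forward.
After 'present': normaliser = 0.3·0.2000 + 0.45·0.3500 + 0.3·0.4500; P(author M) ≈ 0.1702, P(author J) ≈ 0.4468, P(author N) ≈ 0.3830
After 'present': normaliser = 0.3·0.1702 + 0.45·0.4468 + 0.3·0.3830; P(author M) ≈ 0.1391, P(author J) ≈ 0.5478, P(author N) ≈ 0.3130
After 'present': normaliser = 0.3·0.1391 + 0.45·0.5478 + 0.3·0.3130; P(author M) ≈ 0.1092, P(author J) ≈ 0.6451, P(author N) ≈ 0.2457
After 'present': normaliser = 0.3·0.1092 + 0.45·0.6451 + 0.3·0.2457; P(author M) ≈ 0.0826, P(author J) ≈ 0.7316, P(author N) ≈ 0.1858

0.083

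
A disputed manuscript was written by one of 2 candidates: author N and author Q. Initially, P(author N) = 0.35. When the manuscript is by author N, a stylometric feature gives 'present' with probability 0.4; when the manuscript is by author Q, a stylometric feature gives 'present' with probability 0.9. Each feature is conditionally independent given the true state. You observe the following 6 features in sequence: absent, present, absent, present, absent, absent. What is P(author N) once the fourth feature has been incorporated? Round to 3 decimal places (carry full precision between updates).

Each posterior becomes the prior for the next update.
After 'absent': P(author N) = 0.6·0.3500 / (0.6·0.3500 + 0.1·0.6500) ≈ 0.7636
After 'present': P(author N) = 0.4·0.7636 / (0.4·0.7636 + 0.9·0.2364) ≈ 0.5895
After 'absent': P(author N) = 0.6·0.5895 / (0.6·0.5895 + 0.1·0.4105) ≈ 0.8960
After 'present': P(author N) = 0.4·0.8960 / (0.4·0.8960 + 0.9·0.1040) ≈ 0.7929

0.793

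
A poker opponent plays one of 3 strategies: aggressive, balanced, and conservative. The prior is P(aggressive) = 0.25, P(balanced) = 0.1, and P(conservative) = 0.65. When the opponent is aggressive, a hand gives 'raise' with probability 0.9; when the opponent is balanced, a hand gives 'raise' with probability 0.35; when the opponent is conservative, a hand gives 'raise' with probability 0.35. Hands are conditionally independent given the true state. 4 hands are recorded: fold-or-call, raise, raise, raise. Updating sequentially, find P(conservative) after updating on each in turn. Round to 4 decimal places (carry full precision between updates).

0.4630

After 'fold-or-call': normaliser = 0.1·0.2500 + 0.65·0.1000 + 0.65·0.6500; P(aggressive) ≈ 0.0488, P(balanced) ≈ 0.1268, P(conservative) ≈ 0.8244
After 'raise': normaliser = 0.9·0.0488 + 0.35·0.1268 + 0.35·0.8244; P(aggressive) ≈ 0.1165, P(balanced) ≈ 0.1178, P(conservative) ≈ 0.7657
After 'raise': normaliser = 0.9·0.1165 + 0.35·0.1178 + 0.35·0.7657; P(aggressive) ≈ 0.2532, P(balanced) ≈ 0.0996, P(conservative) ≈ 0.6472
After 'raise': normaliser = 0.9·0.2532 + 0.35·0.0996 + 0.35·0.6472; P(aggressive) ≈ 0.4658, P(balanced) ≈ 0.0712, P(conservative) ≈ 0.4630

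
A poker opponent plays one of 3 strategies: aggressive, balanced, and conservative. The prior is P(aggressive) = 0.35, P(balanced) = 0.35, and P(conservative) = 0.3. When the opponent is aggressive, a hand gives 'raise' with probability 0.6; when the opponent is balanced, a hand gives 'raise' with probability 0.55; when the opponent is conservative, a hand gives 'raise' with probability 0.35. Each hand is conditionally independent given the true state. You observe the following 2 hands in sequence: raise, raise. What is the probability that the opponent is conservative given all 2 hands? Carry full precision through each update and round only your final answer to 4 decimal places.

0.1368

After 'raise': normaliser = 0.6·0.3500 + 0.55·0.3500 + 0.35·0.3000; P(aggressive) ≈ 0.4138, P(balanced) ≈ 0.3793, P(conservative) ≈ 0.2069
After 'raise': normaliser = 0.6·0.4138 + 0.55·0.3793 + 0.35·0.2069; P(aggressive) ≈ 0.4691, P(balanced) ≈ 0.3941, P(conservative) ≈ 0.1368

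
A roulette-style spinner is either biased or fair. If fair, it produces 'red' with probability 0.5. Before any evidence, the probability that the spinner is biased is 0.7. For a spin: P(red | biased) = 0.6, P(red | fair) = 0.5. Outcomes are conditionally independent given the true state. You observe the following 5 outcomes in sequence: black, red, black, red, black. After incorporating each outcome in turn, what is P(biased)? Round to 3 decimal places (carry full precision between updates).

0.632

After 'black': P(biased) = 0.4·0.7000 / (0.4·0.7000 + 0.5·0.3000) ≈ 0.6512
After 'red': P(biased) = 0.6·0.6512 / (0.6·0.6512 + 0.5·0.3488) ≈ 0.6914
After 'black': P(biased) = 0.4·0.6914 / (0.4·0.6914 + 0.5·0.3086) ≈ 0.6418
After 'red': P(biased) = 0.6·0.6418 / (0.6·0.6418 + 0.5·0.3582) ≈ 0.6826
After 'black': P(biased) = 0.4·0.6826 / (0.4·0.6826 + 0.5·0.3174) ≈ 0.6324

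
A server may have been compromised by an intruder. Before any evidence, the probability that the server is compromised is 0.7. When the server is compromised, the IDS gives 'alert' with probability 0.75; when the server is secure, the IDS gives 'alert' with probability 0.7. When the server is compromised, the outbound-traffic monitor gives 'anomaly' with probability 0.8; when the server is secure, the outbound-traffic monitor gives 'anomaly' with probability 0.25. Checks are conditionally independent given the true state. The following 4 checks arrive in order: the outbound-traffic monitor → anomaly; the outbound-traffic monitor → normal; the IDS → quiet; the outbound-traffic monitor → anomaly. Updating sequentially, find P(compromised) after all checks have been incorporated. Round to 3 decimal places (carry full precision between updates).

0.842

After the outbound-traffic monitor='anomaly': P(compromised) = 0.8·0.7000 / (0.8·0.7000 + 0.25·0.3000) ≈ 0.8819
After the outbound-traffic monitor='normal': P(compromised) = 0.2·0.8819 / (0.2·0.8819 + 0.75·0.1181) ≈ 0.6657
After the IDS='quiet': P(compromised) = 0.25·0.6657 / (0.25·0.6657 + 0.3·0.3343) ≈ 0.6240
After the outbound-traffic monitor='anomaly': P(compromised) = 0.8·0.6240 / (0.8·0.6240 + 0.25·0.3760) ≈ 0.8415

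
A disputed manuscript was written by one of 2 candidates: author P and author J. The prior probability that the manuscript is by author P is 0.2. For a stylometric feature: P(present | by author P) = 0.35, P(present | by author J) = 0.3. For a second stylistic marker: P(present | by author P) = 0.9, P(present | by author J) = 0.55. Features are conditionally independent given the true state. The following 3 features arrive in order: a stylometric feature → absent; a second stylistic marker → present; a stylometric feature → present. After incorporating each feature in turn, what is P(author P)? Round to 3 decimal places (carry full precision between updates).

Apply Bayes' rule sequentially, carrying P(author P) forward.
After a stylometric feature='absent': P(author P) = 0.65·0.2000 / (0.65·0.2000 + 0.7·0.8000) ≈ 0.1884
After a second stylistic marker='present': P(author P) = 0.9·0.1884 / (0.9·0.1884 + 0.55·0.8116) ≈ 0.2753
After a stylometric feature='present': P(author P) = 0.35·0.2753 / (0.35·0.2753 + 0.3·0.7247) ≈ 0.3071

0.307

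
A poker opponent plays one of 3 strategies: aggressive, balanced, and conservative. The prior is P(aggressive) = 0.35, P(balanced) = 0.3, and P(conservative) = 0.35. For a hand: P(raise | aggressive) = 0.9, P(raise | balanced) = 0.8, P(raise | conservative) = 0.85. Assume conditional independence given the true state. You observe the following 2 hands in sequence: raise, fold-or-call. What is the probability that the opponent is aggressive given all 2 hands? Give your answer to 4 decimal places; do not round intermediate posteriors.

0.2538

Apply Bayes' rule sequentially, carrying P(aggressive) forward.
After 'raise': normaliser = 0.9·0.3500 + 0.8·0.3000 + 0.85·0.3500; P(aggressive) ≈ 0.3695, P(balanced) ≈ 0.2815, P(conservative) ≈ 0.3490
After 'fold-or-call': normaliser = 0.1·0.3695 + 0.2·0.2815 + 0.15·0.3490; P(aggressive) ≈ 0.2538, P(balanced) ≈ 0.3867, P(conservative) ≈ 0.3595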